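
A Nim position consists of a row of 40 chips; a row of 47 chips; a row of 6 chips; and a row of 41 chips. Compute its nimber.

In binary:
  101000  (40)
  101111  (47)
  000110  (6)
  101001  (41)
  ------
  101000  (40)

40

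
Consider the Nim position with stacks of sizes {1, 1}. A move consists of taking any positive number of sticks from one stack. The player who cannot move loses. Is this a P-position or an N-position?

P-position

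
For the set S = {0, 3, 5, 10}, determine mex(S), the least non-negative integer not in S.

0 is in the set but 1 is not, so the mex is 1.

1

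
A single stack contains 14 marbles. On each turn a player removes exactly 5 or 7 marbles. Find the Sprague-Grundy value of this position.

0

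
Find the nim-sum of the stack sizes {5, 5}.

0

Bitwise XOR of the heap sizes:
  101  (5)
  101  (5)
  ---
  000  (0)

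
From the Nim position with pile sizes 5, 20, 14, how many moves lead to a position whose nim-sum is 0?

1

Write each in binary and XOR column by column:
  00101  (5)
  10100  (20)
  01110  (14)
  -----
  11111  (31)
The overall nim-sum is X = 31. A pile of size p has a winning move iff p XOR X < p (reduce it to p XOR X).
  5: 5 XOR 31 = 26 ≥ 5 — no move.
  20: 20 XOR 31 = 11 < 20 — winning move (to 11).
  14: 14 XOR 31 = 17 ≥ 14 — no move.
That gives 1 winning move.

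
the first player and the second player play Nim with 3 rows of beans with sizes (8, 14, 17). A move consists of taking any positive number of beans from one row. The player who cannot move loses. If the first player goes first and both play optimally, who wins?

Compute the nim-sum pairwise:
8 XOR 14 = 6
6 XOR 17 = 23
The nim-sum is 23 ≠ 0, so this is an N-position: the player to move can win; the first player has a winning move.

the first player wins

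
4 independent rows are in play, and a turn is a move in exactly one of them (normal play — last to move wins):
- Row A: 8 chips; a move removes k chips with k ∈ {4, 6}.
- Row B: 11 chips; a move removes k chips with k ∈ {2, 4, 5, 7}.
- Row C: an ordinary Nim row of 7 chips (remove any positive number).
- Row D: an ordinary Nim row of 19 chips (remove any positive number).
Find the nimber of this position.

Grundy values for row A (subtraction set {4, 6}):
k:     0  1  2  3  4  5  6  7  8
g(k):  0  0  0  0  1  1  1  1  2
So g(8) = 2.
Build the Grundy sequence for row B with g(k) = mex{g(k−s) : s ∈ {2, 4, 5, 7}, s ≤ k}:
g(0) = mex{} = 0
g(1) = mex{} = 0
g(2) = mex{0} = 1
g(3) = mex{0} = 1
g(4) = mex{0,1} = 2
g(5) = mex{0,1} = 2
g(6) = mex{0,1,2} = 3
g(7) = mex{0,1,2} = 3
g(8) = mex{0,1,2,3} = 4
g(9) = mex{1,2,3} = 0
g(10) = mex{1,2,3,4} = 0
g(11) = mex{0,2,3} = 1
So g(11) = 1.
Row C is a plain Nim row of size 7, so its Grundy value is 7.
Row D is a plain Nim row of size 19, so its Grundy value is 19.
The value of a disjunctive sum is the nim-sum of the parts.
Combined value = 2 XOR 1 XOR 7 XOR 19 = 23.

23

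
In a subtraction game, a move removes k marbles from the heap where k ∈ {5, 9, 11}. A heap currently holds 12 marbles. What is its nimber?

Grundy values for subtraction set {5, 9, 11}:
g(0) = mex{} = 0
g(1) = mex{} = 0
g(2) = mex{} = 0
g(3) = mex{} = 0
g(4) = mex{} = 0
g(5) = mex{0} = 1
g(6) = mex{0} = 1
g(7) = mex{0} = 1
g(8) = mex{0} = 1
g(9) = mex{0} = 1
g(10) = mex{0,1} = 2
g(11) = mex{0,1} = 2
g(12) = mex{0,1} = 2
So g(12) = 2.

2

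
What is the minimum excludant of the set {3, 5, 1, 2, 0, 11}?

The values 0, 1, 2, 3 are all present; 4 is the first non-negative integer missing from the set.

4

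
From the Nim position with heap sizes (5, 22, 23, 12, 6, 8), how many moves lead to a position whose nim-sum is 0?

5

Nim-sum: 5 ^ 22 ^ 23 ^ 12 ^ 6 ^ 8 = 6.
The overall nim-sum is X = 6. A heap of size p has a winning move iff p XOR X < p (reduce it to p XOR X).
  5: 5 XOR 6 = 3 < 5 — winning move (to 3).
  22: 22 XOR 6 = 16 < 22 — winning move (to 16).
  23: 23 XOR 6 = 17 < 23 — winning move (to 17).
  12: 12 XOR 6 = 10 < 12 — winning move (to 10).
  6: 6 XOR 6 = 0 < 6 — winning move (to 0).
  8: 8 XOR 6 = 14 ≥ 8 — no move.
That gives 5 winning moves.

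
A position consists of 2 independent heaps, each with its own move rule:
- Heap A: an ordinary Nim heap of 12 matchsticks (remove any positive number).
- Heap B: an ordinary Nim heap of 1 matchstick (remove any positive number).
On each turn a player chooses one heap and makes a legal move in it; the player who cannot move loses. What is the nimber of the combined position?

13

Heap A is a plain Nim heap of size 12, so its Grundy value is 12.
Heap B is a plain Nim heap of size 1, so its Grundy value is 1.
The value of a disjunctive sum is the nim-sum of the parts.
Combined value = 12 XOR 1 = 13.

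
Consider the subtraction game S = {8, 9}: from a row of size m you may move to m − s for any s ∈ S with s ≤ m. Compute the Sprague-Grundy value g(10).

1

Grundy values for subtraction set {8, 9}:
k:     0  1  2  3  4  5  6  7  8  9 10
g(k):  0  0  0  0  0  0  0  0  1  1  1
So g(10) = 1.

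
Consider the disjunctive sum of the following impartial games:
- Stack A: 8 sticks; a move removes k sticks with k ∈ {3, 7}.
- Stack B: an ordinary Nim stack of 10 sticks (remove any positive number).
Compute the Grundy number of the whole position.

For stack A, compute g(0), g(1), … with moves {3, 7}:
k:     0  1  2  3  4  5  6  7  8
g(k):  0  0  0  1  1  1  0  2  2
So g(8) = 2.
Stack B is a plain Nim stack of size 10, so its Grundy value is 10.
The value of a disjunctive sum is the nim-sum of the parts.
Combined value = 2 XOR 10 = 8.

8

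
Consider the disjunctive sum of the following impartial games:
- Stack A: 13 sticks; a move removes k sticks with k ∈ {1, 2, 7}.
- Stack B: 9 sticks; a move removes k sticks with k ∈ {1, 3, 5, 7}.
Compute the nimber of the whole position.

For stack A, compute g(0), g(1), … with moves {1, 2, 7}:
k:     0  1  2  3  4  5  6  7  8  9 10 11 12 13
g(k):  0  1  2  0  1  2  0  1  2  0  1  2  0  1
So g(13) = 1.
Grundy values for stack B (subtraction set {1, 3, 5, 7}):
k:     0  1  2  3  4  5  6  7  8  9
g(k):  0  1  0  1  0  1  0  1  0  1
So g(9) = 1.
By the Sprague-Grundy theorem, the Grundy value of a sum of independent games is the XOR of the component values.
Combined value = 1 XOR 1 = 0.

0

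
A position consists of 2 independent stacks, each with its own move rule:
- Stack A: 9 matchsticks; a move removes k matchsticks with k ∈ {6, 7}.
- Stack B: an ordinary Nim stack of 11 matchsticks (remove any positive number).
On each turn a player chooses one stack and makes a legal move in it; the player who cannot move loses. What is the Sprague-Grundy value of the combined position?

10

For stack A, compute g(0), g(1), … with moves {6, 7}:
k:     0  1  2  3  4  5  6  7  8  9
g(k):  0  0  0  0  0  0  1  1  1  1
So g(9) = 1.
Stack B is a plain Nim stack of size 11, so its Grundy value is 11.
The value of a disjunctive sum is the nim-sum of the parts.
Combined value = 1 XOR 11 = 10.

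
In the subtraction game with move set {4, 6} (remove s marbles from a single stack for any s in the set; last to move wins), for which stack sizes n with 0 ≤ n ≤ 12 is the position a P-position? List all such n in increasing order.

0, 1, 2, 3, 10, 11, 12

Grundy values for subtraction set {4, 6}:
g(0) = mex{} = 0
g(1) = mex{} = 0
g(2) = mex{} = 0
g(3) = mex{} = 0
g(4) = mex{0} = 1
g(5) = mex{0} = 1
g(6) = mex{0} = 1
g(7) = mex{0} = 1
g(8) = mex{0,1} = 2
g(9) = mex{0,1} = 2
g(10) = mex{1} = 0
g(11) = mex{1} = 0
g(12) = mex{1,2} = 0
The P-positions (g = 0) in 0..12 are 0, 1, 2, 3, 10, 11, 12.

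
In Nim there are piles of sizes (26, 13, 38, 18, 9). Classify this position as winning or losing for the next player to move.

Nim-sum: 26 ⊕ 13 ⊕ 38 ⊕ 18 ⊕ 9 = 42.
The nim-sum is 42 ≠ 0, so this is an N-position: the player to move can win.

Winning position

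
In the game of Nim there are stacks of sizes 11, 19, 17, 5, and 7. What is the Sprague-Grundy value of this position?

11

Compute the nim-sum pairwise:
11 XOR 19 = 24
24 XOR 17 = 9
9 XOR 5 = 12
12 XOR 7 = 11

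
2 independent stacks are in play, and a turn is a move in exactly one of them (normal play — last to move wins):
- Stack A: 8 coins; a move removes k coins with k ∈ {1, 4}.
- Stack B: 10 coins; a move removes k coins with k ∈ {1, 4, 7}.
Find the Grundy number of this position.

Grundy values for stack A (subtraction set {1, 4}):
k:     0  1  2  3  4  5  6  7  8
g(k):  0  1  0  1  2  0  1  0  1
So g(8) = 1.
Grundy values for stack B (subtraction set {1, 4, 7}):
g(0) = mex{} = 0
g(1) = mex{0} = 1
g(2) = mex{1} = 0
g(3) = mex{0} = 1
g(4) = mex{0,1} = 2
g(5) = mex{1,2} = 0
g(6) = mex{0} = 1
g(7) = mex{0,1} = 2
g(8) = mex{1,2} = 0
g(9) = mex{0} = 1
g(10) = mex{1} = 0
So g(10) = 0.
The value of a disjunctive sum is the nim-sum of the parts.
Combined value = 1 ⊕ 0 = 1.

1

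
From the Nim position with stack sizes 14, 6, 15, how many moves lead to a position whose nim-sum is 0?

Nim-sum: 14 ^ 6 ^ 15 = 7.
The overall nim-sum is X = 7. A stack of size p has a winning move iff p XOR X < p (reduce it to p XOR X).
  14: 14 XOR 7 = 9 < 14 — winning move (to 9).
  6: 6 XOR 7 = 1 < 6 — winning move (to 1).
  15: 15 XOR 7 = 8 < 15 — winning move (to 8).
That gives 3 winning moves.

3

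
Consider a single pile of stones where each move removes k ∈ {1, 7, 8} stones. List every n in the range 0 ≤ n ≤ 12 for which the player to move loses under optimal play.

0, 2, 4, 6

Grundy values for subtraction set {1, 7, 8}:
g(0) = mex{} = 0
g(1) = mex{0} = 1
g(2) = mex{1} = 0
g(3) = mex{0} = 1
g(4) = mex{1} = 0
g(5) = mex{0} = 1
g(6) = mex{1} = 0
g(7) = mex{0} = 1
g(8) = mex{0,1} = 2
g(9) = mex{0,1,2} = 3
g(10) = mex{0,1,3} = 2
g(11) = mex{0,1,2} = 3
g(12) = mex{0,1,3} = 2
The P-positions (g = 0) in 0..12 are 0, 2, 4, 6.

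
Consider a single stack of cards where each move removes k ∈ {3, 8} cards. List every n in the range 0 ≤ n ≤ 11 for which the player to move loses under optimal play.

0, 1, 2, 6, 7, 11

Build the Grundy sequence with g(k) = mex{g(k−s) : s ∈ {3, 8}, s ≤ k}:
k:     0  1  2  3  4  5  6  7  8  9 10 11
g(k):  0  0  0  1  1  1  0  0  2  1  1  0
The P-positions (g = 0) in 0..11 are 0, 1, 2, 6, 7, 11.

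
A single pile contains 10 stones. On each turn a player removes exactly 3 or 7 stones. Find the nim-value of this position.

0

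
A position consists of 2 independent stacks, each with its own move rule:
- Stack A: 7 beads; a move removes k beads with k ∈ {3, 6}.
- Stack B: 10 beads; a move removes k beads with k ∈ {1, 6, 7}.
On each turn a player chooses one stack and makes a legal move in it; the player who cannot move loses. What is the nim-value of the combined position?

0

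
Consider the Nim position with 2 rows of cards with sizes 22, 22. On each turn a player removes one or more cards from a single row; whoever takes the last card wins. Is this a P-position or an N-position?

P-position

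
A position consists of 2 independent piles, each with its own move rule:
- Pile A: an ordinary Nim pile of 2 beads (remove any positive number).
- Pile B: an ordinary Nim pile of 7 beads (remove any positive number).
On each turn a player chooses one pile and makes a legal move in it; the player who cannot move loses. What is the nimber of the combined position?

Pile A is a plain Nim pile of size 2, so its Grundy value is 2.
Pile B is a plain Nim pile of size 7, so its Grundy value is 7.
The value of a disjunctive sum is the nim-sum of the parts.
Combined value = 2 ⊕ 7 = 5.

5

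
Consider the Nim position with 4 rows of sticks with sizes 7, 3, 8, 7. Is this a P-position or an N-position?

N-position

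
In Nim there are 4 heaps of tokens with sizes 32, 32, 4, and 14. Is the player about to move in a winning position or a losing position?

Compute the nim-sum pairwise:
32 ^ 32 = 0
0 ^ 4 = 4
4 ^ 14 = 10
The nim-sum is 10 ≠ 0, so this is an N-position: the player to move can win.

Winning position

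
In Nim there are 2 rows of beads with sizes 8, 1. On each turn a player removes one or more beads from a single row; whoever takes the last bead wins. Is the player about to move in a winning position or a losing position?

Compute the nim-sum pairwise:
8 XOR 1 = 9
The nim-sum is 9 ≠ 0, so this is an N-position: the player to move can win.

Winning position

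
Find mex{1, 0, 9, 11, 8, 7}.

2

The values 0, 1 are all present; 2 is the first non-negative integer missing from the set.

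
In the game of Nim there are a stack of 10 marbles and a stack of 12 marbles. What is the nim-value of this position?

Nim-sum: 10 ^ 12 = 6.

6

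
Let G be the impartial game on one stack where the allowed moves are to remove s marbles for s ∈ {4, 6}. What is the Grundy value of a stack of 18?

Build the Grundy sequence with g(k) = mex{g(k−s) : s ∈ {4, 6}, s ≤ k}:
k:     0  1  2  3  4  5  6  7  8  9 10 11 12 13 14 15 16 17 18
g(k):  0  0  0  0  1  1  1  1  2  2  0  0  0  0  1  1  1  1  2
So g(18) = 2.

2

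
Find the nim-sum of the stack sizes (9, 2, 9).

Bitwise XOR of the heap sizes:
  1001  (9)
  0010  (2)
  1001  (9)
  ----
  0010  (2)

2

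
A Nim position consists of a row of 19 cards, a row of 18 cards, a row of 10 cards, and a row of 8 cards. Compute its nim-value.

3

Nim-sum: 19 ^ 18 ^ 10 ^ 8 = 3.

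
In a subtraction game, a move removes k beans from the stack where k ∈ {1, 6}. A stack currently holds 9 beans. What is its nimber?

Compute g(0), g(1), … for moves {1, 6}:
k:     0  1  2  3  4  5  6  7  8  9
g(k):  0  1  0  1  0  1  2  0  1  0
So g(9) = 0.

0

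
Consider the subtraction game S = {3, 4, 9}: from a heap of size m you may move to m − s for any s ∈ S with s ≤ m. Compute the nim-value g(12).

Build the Grundy sequence with g(k) = mex{g(k−s) : s ∈ {3, 4, 9}, s ≤ k}:
k:     0  1  2  3  4  5  6  7  8  9 10 11 12
g(k):  0  0  0  1  1  1  2  0  0  3  1  1  2
So g(12) = 2.

2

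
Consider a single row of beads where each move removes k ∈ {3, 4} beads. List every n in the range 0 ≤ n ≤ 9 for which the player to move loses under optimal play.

0, 1, 2, 7, 8, 9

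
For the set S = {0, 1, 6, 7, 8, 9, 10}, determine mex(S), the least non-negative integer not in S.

2

The values 0, 1 are all present; 2 is the first non-negative integer missing from the set.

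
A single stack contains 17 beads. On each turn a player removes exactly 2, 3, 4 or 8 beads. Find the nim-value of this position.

Build the Grundy sequence with g(k) = mex{g(k−s) : s ∈ {2, 3, 4, 8}, s ≤ k}:
k:     0  1  2  3  4  5  6  7  8  9 10 11 12 13 14 15 16 17
g(k):  0  0  1  1  2  2  0  0  1  1  2  2  0  0  1  1  2  2
So g(17) = 2.

2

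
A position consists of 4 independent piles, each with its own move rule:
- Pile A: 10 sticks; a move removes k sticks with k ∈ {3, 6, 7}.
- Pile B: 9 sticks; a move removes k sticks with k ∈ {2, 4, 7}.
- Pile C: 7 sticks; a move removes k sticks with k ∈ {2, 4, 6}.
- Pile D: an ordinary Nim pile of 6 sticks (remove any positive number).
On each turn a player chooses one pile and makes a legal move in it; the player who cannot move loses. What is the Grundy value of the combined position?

5

Build the Grundy sequence for pile A with g(k) = mex{g(k−s) : s ∈ {3, 6, 7}, s ≤ k}:
g(0) = mex{} = 0
g(1) = mex{} = 0
g(2) = mex{} = 0
g(3) = mex{0} = 1
g(4) = mex{0} = 1
g(5) = mex{0} = 1
g(6) = mex{0,1} = 2
g(7) = mex{0,1} = 2
g(8) = mex{0,1} = 2
g(9) = mex{0,1,2} = 3
g(10) = mex{1,2} = 0
So g(10) = 0.
For pile B, compute g(0), g(1), … with moves {2, 4, 7}:
k:     0  1  2  3  4  5  6  7  8  9
g(k):  0  0  1  1  2  2  0  3  1  0
So g(9) = 0.
Grundy values for pile C (subtraction set {2, 4, 6}):
g(0) = mex{} = 0
g(1) = mex{} = 0
g(2) = mex{0} = 1
g(3) = mex{0} = 1
g(4) = mex{0,1} = 2
g(5) = mex{0,1} = 2
g(6) = mex{0,1,2} = 3
g(7) = mex{0,1,2} = 3
So g(7) = 3.
Pile D is a plain Nim pile of size 6, so its Grundy value is 6.
By the Sprague-Grundy theorem, the Grundy value of a sum of independent games is the XOR of the component values.
Combined value = 0 XOR 0 XOR 3 XOR 6 = 5.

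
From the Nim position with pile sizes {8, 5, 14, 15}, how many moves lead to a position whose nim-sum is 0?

3

Nim-sum: 8 XOR 5 XOR 14 XOR 15 = 12.
The overall nim-sum is X = 12. A pile of size p has a winning move iff p XOR X < p (reduce it to p XOR X).
  8: 8 XOR 12 = 4 < 8 — winning move (to 4).
  5: 5 XOR 12 = 9 ≥ 5 — no move.
  14: 14 XOR 12 = 2 < 14 — winning move (to 2).
  15: 15 XOR 12 = 3 < 15 — winning move (to 3).
That gives 3 winning moves.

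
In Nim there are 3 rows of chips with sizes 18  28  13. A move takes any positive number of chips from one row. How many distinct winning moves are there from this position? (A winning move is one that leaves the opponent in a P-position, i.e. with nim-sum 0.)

Compute the nim-sum pairwise:
18 ^ 28 = 14
14 ^ 13 = 3
The overall nim-sum is X = 3. A row of size p has a winning move iff p XOR X < p (reduce it to p XOR X).
  18: 18 XOR 3 = 17 < 18 — winning move (to 17).
  28: 28 XOR 3 = 31 ≥ 28 — no move.
  13: 13 XOR 3 = 14 ≥ 13 — no move.
That gives 1 winning move.

1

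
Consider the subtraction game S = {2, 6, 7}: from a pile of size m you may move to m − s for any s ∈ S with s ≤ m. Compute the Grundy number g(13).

Compute g(0), g(1), … for moves {2, 6, 7}:
g(0) = mex{} = 0
g(1) = mex{} = 0
g(2) = mex{0} = 1
g(3) = mex{0} = 1
g(4) = mex{1} = 0
g(5) = mex{1} = 0
g(6) = mex{0} = 1
g(7) = mex{0} = 1
g(8) = mex{0,1} = 2
g(9) = mex{1} = 0
g(10) = mex{0,1,2} = 3
g(11) = mex{0} = 1
g(12) = mex{0,1,3} = 2
g(13) = mex{1} = 0
So g(13) = 0.

0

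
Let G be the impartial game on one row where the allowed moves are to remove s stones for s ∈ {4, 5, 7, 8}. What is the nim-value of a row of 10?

2

Compute g(0), g(1), … for moves {4, 5, 7, 8}:
g(0) = mex{} = 0
g(1) = mex{} = 0
g(2) = mex{} = 0
g(3) = mex{} = 0
g(4) = mex{0} = 1
g(5) = mex{0} = 1
g(6) = mex{0} = 1
g(7) = mex{0} = 1
g(8) = mex{0,1} = 2
g(9) = mex{0,1} = 2
g(10) = mex{0,1} = 2
So g(10) = 2.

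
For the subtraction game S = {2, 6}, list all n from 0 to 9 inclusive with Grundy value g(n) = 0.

0, 1, 4, 5, 8, 9

Build the Grundy sequence with g(k) = mex{g(k−s) : s ∈ {2, 6}, s ≤ k}:
g(0) = mex{} = 0
g(1) = mex{} = 0
g(2) = mex{0} = 1
g(3) = mex{0} = 1
g(4) = mex{1} = 0
g(5) = mex{1} = 0
g(6) = mex{0} = 1
g(7) = mex{0} = 1
g(8) = mex{1} = 0
g(9) = mex{1} = 0
The P-positions (g = 0) in 0..9 are 0, 1, 4, 5, 8, 9.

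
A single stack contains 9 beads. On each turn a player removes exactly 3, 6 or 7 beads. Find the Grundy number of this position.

3

Build the Grundy sequence with g(k) = mex{g(k−s) : s ∈ {3, 6, 7}, s ≤ k}:
k:     0  1  2  3  4  5  6  7  8  9
g(k):  0  0  0  1  1  1  2  2  2  3
So g(9) = 3.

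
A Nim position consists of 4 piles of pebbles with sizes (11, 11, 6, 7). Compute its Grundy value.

1

In binary:
  1011  (11)
  1011  (11)
  0110  (6)
  0111  (7)
  ----
  0001  (1)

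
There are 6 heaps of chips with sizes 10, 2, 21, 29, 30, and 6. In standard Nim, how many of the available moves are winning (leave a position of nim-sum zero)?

3

Compute the nim-sum pairwise:
10 ^ 2 = 8
8 ^ 21 = 29
29 ^ 29 = 0
0 ^ 30 = 30
30 ^ 6 = 24
The overall nim-sum is X = 24. A heap of size p has a winning move iff p XOR X < p (reduce it to p XOR X).
  10: 10 XOR 24 = 18 ≥ 10 — no move.
  2: 2 XOR 24 = 26 ≥ 2 — no move.
  21: 21 XOR 24 = 13 < 21 — winning move (to 13).
  29: 29 XOR 24 = 5 < 29 — winning move (to 5).
  30: 30 XOR 24 = 6 < 30 — winning move (to 6).
  6: 6 XOR 24 = 30 ≥ 6 — no move.
That gives 3 winning moves.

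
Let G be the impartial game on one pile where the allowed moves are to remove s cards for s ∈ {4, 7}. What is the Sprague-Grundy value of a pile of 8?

2

Compute g(0), g(1), … for moves {4, 7}:
g(0) = mex{} = 0
g(1) = mex{} = 0
g(2) = mex{} = 0
g(3) = mex{} = 0
g(4) = mex{0} = 1
g(5) = mex{0} = 1
g(6) = mex{0} = 1
g(7) = mex{0} = 1
g(8) = mex{0,1} = 2
So g(8) = 2.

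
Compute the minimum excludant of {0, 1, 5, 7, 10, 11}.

2

The values 0, 1 are all present; 2 is the first non-negative integer missing from the set.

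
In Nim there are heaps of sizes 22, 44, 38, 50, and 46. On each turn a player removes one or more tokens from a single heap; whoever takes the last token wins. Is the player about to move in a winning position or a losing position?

In binary:
  010110  (22)
  101100  (44)
  100110  (38)
  110010  (50)
  101110  (46)
  ------
  000000  (0)
The nim-sum is 0, so this is a P-position: the player to move is in a losing position under optimal play.

Losing position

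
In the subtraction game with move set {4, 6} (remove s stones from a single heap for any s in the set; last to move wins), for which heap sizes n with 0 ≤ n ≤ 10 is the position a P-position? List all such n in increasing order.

0, 1, 2, 3, 10

Build the Grundy sequence with g(k) = mex{g(k−s) : s ∈ {4, 6}, s ≤ k}:
g(0) = mex{} = 0
g(1) = mex{} = 0
g(2) = mex{} = 0
g(3) = mex{} = 0
g(4) = mex{0} = 1
g(5) = mex{0} = 1
g(6) = mex{0} = 1
g(7) = mex{0} = 1
g(8) = mex{0,1} = 2
g(9) = mex{0,1} = 2
g(10) = mex{1} = 0
The P-positions (g = 0) in 0..10 are 0, 1, 2, 3, 10.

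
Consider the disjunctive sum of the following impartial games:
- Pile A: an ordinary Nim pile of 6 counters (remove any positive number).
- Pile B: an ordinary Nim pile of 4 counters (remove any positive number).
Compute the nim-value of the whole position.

Pile A is a plain Nim pile of size 6, so its Grundy value is 6.
Pile B is a plain Nim pile of size 4, so its Grundy value is 4.
By the Sprague-Grundy theorem, the Grundy value of a sum of independent games is the XOR of the component values.
Combined value = 6 XOR 4 = 2.

2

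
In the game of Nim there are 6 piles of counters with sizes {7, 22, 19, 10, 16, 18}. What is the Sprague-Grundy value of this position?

10

Nim-sum: 7 ⊕ 22 ⊕ 19 ⊕ 10 ⊕ 16 ⊕ 18 = 10.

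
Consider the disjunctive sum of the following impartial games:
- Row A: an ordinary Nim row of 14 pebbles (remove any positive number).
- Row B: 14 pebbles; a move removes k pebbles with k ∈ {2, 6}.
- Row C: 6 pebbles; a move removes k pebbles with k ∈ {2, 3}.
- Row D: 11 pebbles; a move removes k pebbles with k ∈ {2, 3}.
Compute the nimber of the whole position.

15

Row A is a plain Nim row of size 14, so its Grundy value is 14.
Build the Grundy sequence for row B with g(k) = mex{g(k−s) : s ∈ {2, 6}, s ≤ k}:
g(0) = mex{} = 0
g(1) = mex{} = 0
g(2) = mex{0} = 1
g(3) = mex{0} = 1
g(4) = mex{1} = 0
g(5) = mex{1} = 0
g(6) = mex{0} = 1
g(7) = mex{0} = 1
g(8) = mex{1} = 0
g(9) = mex{1} = 0
g(10) = mex{0} = 1
g(11) = mex{0} = 1
g(12) = mex{1} = 0
g(13) = mex{1} = 0
g(14) = mex{0} = 1
So g(14) = 1.
Grundy values for row C (subtraction set {2, 3}):
k:     0  1  2  3  4  5  6
g(k):  0  0  1  1  2  0  0
So g(6) = 0.
Grundy values for row D (subtraction set {2, 3}):
k:     0  1  2  3  4  5  6  7  8  9 10 11
g(k):  0  0  1  1  2  0  0  1  1  2  0  0
So g(11) = 0.
The value of a disjunctive sum is the nim-sum of the parts.
Combined value = 14 XOR 1 XOR 0 XOR 0 = 15.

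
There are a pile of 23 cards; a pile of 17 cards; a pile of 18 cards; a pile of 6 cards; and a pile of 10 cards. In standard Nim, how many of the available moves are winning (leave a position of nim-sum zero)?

Nim-sum: 23 XOR 17 XOR 18 XOR 6 XOR 10 = 24.
The overall nim-sum is X = 24. A pile of size p has a winning move iff p XOR X < p (reduce it to p XOR X).
  23: 23 XOR 24 = 15 < 23 — winning move (to 15).
  17: 17 XOR 24 = 9 < 17 — winning move (to 9).
  18: 18 XOR 24 = 10 < 18 — winning move (to 10).
  6: 6 XOR 24 = 30 ≥ 6 — no move.
  10: 10 XOR 24 = 18 ≥ 10 — no move.
That gives 3 winning moves.

3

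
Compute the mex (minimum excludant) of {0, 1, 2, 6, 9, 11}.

3

The values 0, 1, 2 are all present; 3 is the first non-negative integer missing from the set.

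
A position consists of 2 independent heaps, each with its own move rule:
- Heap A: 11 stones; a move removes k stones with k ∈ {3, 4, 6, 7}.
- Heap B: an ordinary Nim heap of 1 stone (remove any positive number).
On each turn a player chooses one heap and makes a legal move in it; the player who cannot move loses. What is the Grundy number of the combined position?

For heap A, compute g(0), g(1), … with moves {3, 4, 6, 7}:
k:     0  1  2  3  4  5  6  7  8  9 10 11
g(k):  0  0  0  1  1  1  2  2  2  3  0  0
So g(11) = 0.
Heap B is a plain Nim heap of size 1, so its Grundy value is 1.
The value of a disjunctive sum is the nim-sum of the parts.
Combined value = 0 XOR 1 = 1.

1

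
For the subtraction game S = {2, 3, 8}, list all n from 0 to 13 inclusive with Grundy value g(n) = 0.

Grundy values for subtraction set {2, 3, 8}:
g(0) = mex{} = 0
g(1) = mex{} = 0
g(2) = mex{0} = 1
g(3) = mex{0} = 1
g(4) = mex{0,1} = 2
g(5) = mex{1} = 0
g(6) = mex{1,2} = 0
g(7) = mex{0,2} = 1
g(8) = mex{0} = 1
g(9) = mex{0,1} = 2
g(10) = mex{1} = 0
g(11) = mex{1,2} = 0
g(12) = mex{0,2} = 1
g(13) = mex{0} = 1
The P-positions (g = 0) in 0..13 are 0, 1, 5, 6, 10, 11.

0, 1, 5, 6, 10, 11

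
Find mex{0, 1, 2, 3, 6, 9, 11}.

4

The values 0, 1, 2, 3 are all present; 4 is the first non-negative integer missing from the set.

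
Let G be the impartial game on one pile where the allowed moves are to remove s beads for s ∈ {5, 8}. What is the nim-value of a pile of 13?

0

Build the Grundy sequence with g(k) = mex{g(k−s) : s ∈ {5, 8}, s ≤ k}:
k:     0  1  2  3  4  5  6  7  8  9 10 11 12 13
g(k):  0  0  0  0  0  1  1  1  1  1  2  2  2  0
So g(13) = 0.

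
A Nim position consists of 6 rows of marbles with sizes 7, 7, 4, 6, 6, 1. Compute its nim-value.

Nim-sum: 7 ⊕ 7 ⊕ 4 ⊕ 6 ⊕ 6 ⊕ 1 = 5.

5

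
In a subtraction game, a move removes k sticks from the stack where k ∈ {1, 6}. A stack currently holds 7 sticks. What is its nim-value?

0

Build the Grundy sequence with g(k) = mex{g(k−s) : s ∈ {1, 6}, s ≤ k}:
g(0) = mex{} = 0
g(1) = mex{0} = 1
g(2) = mex{1} = 0
g(3) = mex{0} = 1
g(4) = mex{1} = 0
g(5) = mex{0} = 1
g(6) = mex{0,1} = 2
g(7) = mex{1,2} = 0
So g(7) = 0.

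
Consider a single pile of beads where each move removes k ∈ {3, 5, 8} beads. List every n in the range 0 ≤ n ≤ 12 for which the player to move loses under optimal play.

0, 1, 2, 11, 12

Build the Grundy sequence with g(k) = mex{g(k−s) : s ∈ {3, 5, 8}, s ≤ k}:
k:     0  1  2  3  4  5  6  7  8  9 10 11 12
g(k):  0  0  0  1  1  1  2  2  2  3  3  0  0
The P-positions (g = 0) in 0..12 are 0, 1, 2, 11, 12.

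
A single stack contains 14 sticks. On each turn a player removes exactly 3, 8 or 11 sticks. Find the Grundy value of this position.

2

Grundy values for subtraction set {3, 8, 11}:
k:     0  1  2  3  4  5  6  7  8  9 10 11 12 13 14
g(k):  0  0  0  1  1  1  0  0  2  1  1  3  2  2  2
So g(14) = 2.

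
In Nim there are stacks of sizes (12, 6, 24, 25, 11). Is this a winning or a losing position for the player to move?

Losing position

Bitwise XOR of the heap sizes:
  01100  (12)
  00110  (6)
  11000  (24)
  11001  (25)
  01011  (11)
  -----
  00000  (0)
The nim-sum is 0, so this is a P-position: the player to move is in a losing position under optimal play.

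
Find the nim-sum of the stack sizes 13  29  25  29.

Compute the nim-sum pairwise:
13 ^ 29 = 16
16 ^ 25 = 9
9 ^ 29 = 20

20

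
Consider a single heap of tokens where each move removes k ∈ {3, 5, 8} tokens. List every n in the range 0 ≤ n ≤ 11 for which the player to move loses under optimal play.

0, 1, 2, 11

Build the Grundy sequence with g(k) = mex{g(k−s) : s ∈ {3, 5, 8}, s ≤ k}:
k:     0  1  2  3  4  5  6  7  8  9 10 11
g(k):  0  0  0  1  1  1  2  2  2  3  3  0
The P-positions (g = 0) in 0..11 are 0, 1, 2, 11.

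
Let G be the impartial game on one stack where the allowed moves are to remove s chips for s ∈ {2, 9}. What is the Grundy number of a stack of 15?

Grundy values for subtraction set {2, 9}:
k:     0  1  2  3  4  5  6  7  8  9 10 11 12 13 14 15
g(k):  0  0  1  1  0  0  1  1  0  2  1  0  0  1  1  0
So g(15) = 0.

0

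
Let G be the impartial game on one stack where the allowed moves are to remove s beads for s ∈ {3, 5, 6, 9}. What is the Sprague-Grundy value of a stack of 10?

3

Build the Grundy sequence with g(k) = mex{g(k−s) : s ∈ {3, 5, 6, 9}, s ≤ k}:
g(0) = mex{} = 0
g(1) = mex{} = 0
g(2) = mex{} = 0
g(3) = mex{0} = 1
g(4) = mex{0} = 1
g(5) = mex{0} = 1
g(6) = mex{0,1} = 2
g(7) = mex{0,1} = 2
g(8) = mex{0,1} = 2
g(9) = mex{0,1,2} = 3
g(10) = mex{0,1,2} = 3
So g(10) = 3.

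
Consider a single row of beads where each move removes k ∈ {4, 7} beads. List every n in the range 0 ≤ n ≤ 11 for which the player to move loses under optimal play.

Compute g(0), g(1), … for moves {4, 7}:
k:     0  1  2  3  4  5  6  7  8  9 10 11
g(k):  0  0  0  0  1  1  1  1  2  2  2  0
The P-positions (g = 0) in 0..11 are 0, 1, 2, 3, 11.

0, 1, 2, 3, 11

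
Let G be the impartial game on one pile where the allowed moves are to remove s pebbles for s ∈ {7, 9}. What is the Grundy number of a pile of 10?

Grundy values for subtraction set {7, 9}:
k:     0  1  2  3  4  5  6  7  8  9 10
g(k):  0  0  0  0  0  0  0  1  1  1  1
So g(10) = 1.

1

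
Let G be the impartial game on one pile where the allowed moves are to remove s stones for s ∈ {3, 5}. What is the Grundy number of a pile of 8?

Build the Grundy sequence with g(k) = mex{g(k−s) : s ∈ {3, 5}, s ≤ k}:
k:     0  1  2  3  4  5  6  7  8
g(k):  0  0  0  1  1  1  2  2  0
So g(8) = 0.

0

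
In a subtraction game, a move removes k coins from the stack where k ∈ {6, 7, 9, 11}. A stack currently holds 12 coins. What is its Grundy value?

Compute g(0), g(1), … for moves {6, 7, 9, 11}:
g(0) = mex{} = 0
g(1) = mex{} = 0
g(2) = mex{} = 0
g(3) = mex{} = 0
g(4) = mex{} = 0
g(5) = mex{} = 0
g(6) = mex{0} = 1
g(7) = mex{0} = 1
g(8) = mex{0} = 1
g(9) = mex{0} = 1
g(10) = mex{0} = 1
g(11) = mex{0} = 1
g(12) = mex{0,1} = 2
So g(12) = 2.

2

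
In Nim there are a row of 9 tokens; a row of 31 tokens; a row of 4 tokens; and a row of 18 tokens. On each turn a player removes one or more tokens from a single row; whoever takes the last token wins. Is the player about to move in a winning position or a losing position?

Losing position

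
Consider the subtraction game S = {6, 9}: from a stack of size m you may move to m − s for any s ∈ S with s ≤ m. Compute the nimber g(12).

Grundy values for subtraction set {6, 9}:
k:     0  1  2  3  4  5  6  7  8  9 10 11 12
g(k):  0  0  0  0  0  0  1  1  1  1  1  1  2
So g(12) = 2.

2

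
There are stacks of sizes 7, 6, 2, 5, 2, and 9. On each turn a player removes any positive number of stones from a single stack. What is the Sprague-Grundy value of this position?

13

Compute the nim-sum pairwise:
7 ⊕ 6 = 1
1 ⊕ 2 = 3
3 ⊕ 5 = 6
6 ⊕ 2 = 4
4 ⊕ 9 = 13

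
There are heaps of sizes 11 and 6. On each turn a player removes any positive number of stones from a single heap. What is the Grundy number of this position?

13

Nim-sum: 11 ^ 6 = 13.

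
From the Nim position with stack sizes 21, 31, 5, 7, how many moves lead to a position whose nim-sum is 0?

1

In binary:
  10101  (21)
  11111  (31)
  00101  (5)
  00111  (7)
  -----
  01000  (8)
The overall nim-sum is X = 8. A stack of size p has a winning move iff p XOR X < p (reduce it to p XOR X).
  21: 21 XOR 8 = 29 ≥ 21 — no move.
  31: 31 XOR 8 = 23 < 31 — winning move (to 23).
  5: 5 XOR 8 = 13 ≥ 5 — no move.
  7: 7 XOR 8 = 15 ≥ 7 — no move.
That gives 1 winning move.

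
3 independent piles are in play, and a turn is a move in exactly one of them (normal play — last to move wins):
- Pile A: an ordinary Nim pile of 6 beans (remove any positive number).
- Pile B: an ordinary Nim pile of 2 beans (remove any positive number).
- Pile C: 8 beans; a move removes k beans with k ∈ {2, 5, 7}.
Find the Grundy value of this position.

6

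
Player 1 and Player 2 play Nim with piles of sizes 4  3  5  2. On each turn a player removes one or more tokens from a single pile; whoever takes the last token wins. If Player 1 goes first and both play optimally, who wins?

Player 2 wins

Nim-sum: 4 XOR 3 XOR 5 XOR 2 = 0.
The nim-sum is 0, so this is a P-position: the player to move is in a losing position under optimal play; Player 1 is about to move from it and so loses — Player 2 wins.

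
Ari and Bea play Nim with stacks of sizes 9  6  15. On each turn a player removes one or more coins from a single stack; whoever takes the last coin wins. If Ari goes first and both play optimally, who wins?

Bea wins

Compute the nim-sum pairwise:
9 ⊕ 6 = 15
15 ⊕ 15 = 0
The nim-sum is 0, so this is a P-position: the player to move is in a losing position under optimal play; Ari is about to move from it and so loses — Bea wins.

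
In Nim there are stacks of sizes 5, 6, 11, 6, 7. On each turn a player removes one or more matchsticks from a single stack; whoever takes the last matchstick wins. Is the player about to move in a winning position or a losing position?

Nim-sum: 5 XOR 6 XOR 11 XOR 6 XOR 7 = 9.
The nim-sum is 9 ≠ 0, so this is an N-position: the player to move can win.

Winning position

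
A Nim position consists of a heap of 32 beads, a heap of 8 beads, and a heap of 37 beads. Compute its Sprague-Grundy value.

Nim-sum: 32 XOR 8 XOR 37 = 13.

13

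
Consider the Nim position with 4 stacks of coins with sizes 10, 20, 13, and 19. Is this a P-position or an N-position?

Compute the nim-sum pairwise:
10 XOR 20 = 30
30 XOR 13 = 19
19 XOR 19 = 0
The nim-sum is 0, so this is a P-position: the player to move is in a losing position under optimal play.

P-position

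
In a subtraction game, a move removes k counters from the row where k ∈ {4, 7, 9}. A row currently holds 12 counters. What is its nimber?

3

Build the Grundy sequence with g(k) = mex{g(k−s) : s ∈ {4, 7, 9}, s ≤ k}:
k:     0  1  2  3  4  5  6  7  8  9 10 11 12
g(k):  0  0  0  0  1  1  1  1  2  2  2  2  3
So g(12) = 3.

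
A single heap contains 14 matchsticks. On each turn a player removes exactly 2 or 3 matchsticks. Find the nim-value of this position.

Build the Grundy sequence with g(k) = mex{g(k−s) : s ∈ {2, 3}, s ≤ k}:
k:     0  1  2  3  4  5  6  7  8  9 10 11 12 13 14
g(k):  0  0  1  1  2  0  0  1  1  2  0  0  1  1  2
So g(14) = 2.

2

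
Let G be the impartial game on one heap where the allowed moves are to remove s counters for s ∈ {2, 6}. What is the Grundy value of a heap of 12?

0

Build the Grundy sequence with g(k) = mex{g(k−s) : s ∈ {2, 6}, s ≤ k}:
g(0) = mex{} = 0
g(1) = mex{} = 0
g(2) = mex{0} = 1
g(3) = mex{0} = 1
g(4) = mex{1} = 0
g(5) = mex{1} = 0
g(6) = mex{0} = 1
g(7) = mex{0} = 1
g(8) = mex{1} = 0
g(9) = mex{1} = 0
g(10) = mex{0} = 1
g(11) = mex{0} = 1
g(12) = mex{1} = 0
So g(12) = 0.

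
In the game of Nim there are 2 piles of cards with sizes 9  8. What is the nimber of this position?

1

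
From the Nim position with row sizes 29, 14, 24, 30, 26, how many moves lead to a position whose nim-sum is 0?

5

Compute the nim-sum pairwise:
29 ^ 14 = 19
19 ^ 24 = 11
11 ^ 30 = 21
21 ^ 26 = 15
The overall nim-sum is X = 15. A row of size p has a winning move iff p XOR X < p (reduce it to p XOR X).
  29: 29 XOR 15 = 18 < 29 — winning move (to 18).
  14: 14 XOR 15 = 1 < 14 — winning move (to 1).
  24: 24 XOR 15 = 23 < 24 — winning move (to 23).
  30: 30 XOR 15 = 17 < 30 — winning move (to 17).
  26: 26 XOR 15 = 21 < 26 — winning move (to 21).
That gives 5 winning moves.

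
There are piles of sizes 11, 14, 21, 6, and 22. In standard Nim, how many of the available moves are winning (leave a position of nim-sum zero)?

Write each in binary and XOR column by column:
  01011  (11)
  01110  (14)
  10101  (21)
  00110  (6)
  10110  (22)
  -----
  00000  (0)
The nim-sum is already 0, so every move leaves a nonzero nim-sum — there are no winning moves.

0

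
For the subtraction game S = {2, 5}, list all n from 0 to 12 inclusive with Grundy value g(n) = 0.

0, 1, 4, 7, 8, 11

Compute g(0), g(1), … for moves {2, 5}:
k:     0  1  2  3  4  5  6  7  8  9 10 11 12
g(k):  0  0  1  1  0  2  1  0  0  1  1  0  2
The P-positions (g = 0) in 0..12 are 0, 1, 4, 7, 8, 11.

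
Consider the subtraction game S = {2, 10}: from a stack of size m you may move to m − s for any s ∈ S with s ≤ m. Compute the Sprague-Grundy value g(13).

0

Build the Grundy sequence with g(k) = mex{g(k−s) : s ∈ {2, 10}, s ≤ k}:
g(0) = mex{} = 0
g(1) = mex{} = 0
g(2) = mex{0} = 1
g(3) = mex{0} = 1
g(4) = mex{1} = 0
g(5) = mex{1} = 0
g(6) = mex{0} = 1
g(7) = mex{0} = 1
g(8) = mex{1} = 0
g(9) = mex{1} = 0
g(10) = mex{0} = 1
g(11) = mex{0} = 1
g(12) = mex{1} = 0
g(13) = mex{1} = 0
So g(13) = 0.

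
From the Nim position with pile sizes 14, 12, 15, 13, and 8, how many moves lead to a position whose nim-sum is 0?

5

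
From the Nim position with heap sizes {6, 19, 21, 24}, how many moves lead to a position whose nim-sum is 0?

3

Nim-sum: 6 XOR 19 XOR 21 XOR 24 = 24.
The overall nim-sum is X = 24. A heap of size p has a winning move iff p XOR X < p (reduce it to p XOR X).
  6: 6 XOR 24 = 30 ≥ 6 — no move.
  19: 19 XOR 24 = 11 < 19 — winning move (to 11).
  21: 21 XOR 24 = 13 < 21 — winning move (to 13).
  24: 24 XOR 24 = 0 < 24 — winning move (to 0).
That gives 3 winning moves.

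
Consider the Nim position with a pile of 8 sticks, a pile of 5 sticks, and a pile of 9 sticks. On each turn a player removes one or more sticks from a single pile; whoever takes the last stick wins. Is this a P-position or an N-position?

Nim-sum: 8 ⊕ 5 ⊕ 9 = 4.
The nim-sum is 4 ≠ 0, so this is an N-position: the player to move can win.

N-position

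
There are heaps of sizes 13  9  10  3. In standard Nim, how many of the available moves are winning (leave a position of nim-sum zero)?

3

Compute the nim-sum pairwise:
13 ⊕ 9 = 4
4 ⊕ 10 = 14
14 ⊕ 3 = 13
The overall nim-sum is X = 13. A heap of size p has a winning move iff p XOR X < p (reduce it to p XOR X).
  13: 13 XOR 13 = 0 < 13 — winning move (to 0).
  9: 9 XOR 13 = 4 < 9 — winning move (to 4).
  10: 10 XOR 13 = 7 < 10 — winning move (to 7).
  3: 3 XOR 13 = 14 ≥ 3 — no move.
That gives 3 winning moves.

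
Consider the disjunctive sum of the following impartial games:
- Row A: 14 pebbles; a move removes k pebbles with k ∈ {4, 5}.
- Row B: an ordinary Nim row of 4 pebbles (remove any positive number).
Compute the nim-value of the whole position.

5

Build the Grundy sequence for row A with g(k) = mex{g(k−s) : s ∈ {4, 5}, s ≤ k}:
g(0) = mex{} = 0
g(1) = mex{} = 0
g(2) = mex{} = 0
g(3) = mex{} = 0
g(4) = mex{0} = 1
g(5) = mex{0} = 1
g(6) = mex{0} = 1
g(7) = mex{0} = 1
g(8) = mex{0,1} = 2
g(9) = mex{1} = 0
g(10) = mex{1} = 0
g(11) = mex{1} = 0
g(12) = mex{1,2} = 0
g(13) = mex{0,2} = 1
g(14) = mex{0} = 1
So g(14) = 1.
Row B is a plain Nim row of size 4, so its Grundy value is 4.
By the Sprague-Grundy theorem, the Grundy value of a sum of independent games is the XOR of the component values.
Combined value = 1 XOR 4 = 5.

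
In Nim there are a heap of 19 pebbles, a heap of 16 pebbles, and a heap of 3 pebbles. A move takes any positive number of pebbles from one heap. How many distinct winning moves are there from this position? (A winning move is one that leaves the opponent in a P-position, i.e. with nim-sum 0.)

0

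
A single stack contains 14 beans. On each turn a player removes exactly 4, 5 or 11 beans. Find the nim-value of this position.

Build the Grundy sequence with g(k) = mex{g(k−s) : s ∈ {4, 5, 11}, s ≤ k}:
g(0) = mex{} = 0
g(1) = mex{} = 0
g(2) = mex{} = 0
g(3) = mex{} = 0
g(4) = mex{0} = 1
g(5) = mex{0} = 1
g(6) = mex{0} = 1
g(7) = mex{0} = 1
g(8) = mex{0,1} = 2
g(9) = mex{1} = 0
g(10) = mex{1} = 0
g(11) = mex{0,1} = 2
g(12) = mex{0,1,2} = 3
g(13) = mex{0,2} = 1
g(14) = mex{0} = 1
So g(14) = 1.

1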